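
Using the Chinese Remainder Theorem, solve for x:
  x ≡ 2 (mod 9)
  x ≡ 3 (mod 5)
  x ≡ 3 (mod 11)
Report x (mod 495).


Moduli 9, 5, 11 are pairwise coprime; by CRT there is a unique solution modulo M = 9 · 5 · 11 = 495.
Solve pairwise, accumulating the modulus:
  Start with x ≡ 2 (mod 9).
  Combine with x ≡ 3 (mod 5): since gcd(9, 5) = 1, we get a unique residue mod 45.
    Write x = 2 + 9·t and substitute into x ≡ 3 (mod 5): 9·t ≡ 3 − 2 = 1 (mod 5).
    Reduce coefficients mod 5: 4·t ≡ 1 (mod 5).
    The inverse of 4 mod 5 is 4 (since 4·4 = 16 = 3·5 + 1), so t ≡ 4·1 = 4 ≡ 4 (mod 5).
    Then x = 2 + 9·4 = 38, valid modulo lcm(9, 5) = 45: x ≡ 38 (mod 45).
  Combine with x ≡ 3 (mod 11): since gcd(45, 11) = 1, we get a unique residue mod 495.
    Write x = 38 + 45·t and substitute into x ≡ 3 (mod 11): 45·t ≡ 3 − 38 = -35 (mod 11).
    Reduce coefficients mod 11: 1·t ≡ 9 (mod 11).
    So t ≡ 9 (mod 11).
    Then x = 38 + 45·9 = 443, valid modulo lcm(45, 11) = 495: x ≡ 443 (mod 495).
Verify: 443 mod 9 = 2 ✓, 443 mod 5 = 3 ✓, 443 mod 11 = 3 ✓.

x ≡ 443 (mod 495).


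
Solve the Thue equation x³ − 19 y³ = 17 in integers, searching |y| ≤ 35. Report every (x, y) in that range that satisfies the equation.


The equation is x³ - 19y³ = 17. For fixed y, x³ = 19·y³ + 17, so a solution requires the RHS to be a perfect cube.
Strategy: iterate y from -35 to 35, compute RHS = 19·y³ + 17, and check whether it is a (positive or negative) perfect cube.
Check small values of y:
  y = 0: RHS = 17 is not a perfect cube.
  y = 1: RHS = 36 is not a perfect cube.
  y = -1: RHS = -2 is not a perfect cube.
  y = 2: RHS = 169 is not a perfect cube.
  y = -2: RHS = -135 is not a perfect cube.
  y = 3: RHS = 530 is not a perfect cube.
  y = -3: RHS = -496 is not a perfect cube.
Continuing the search up to |y| = 35 finds no solutions either.
No (x, y) in the scanned range satisfies the equation.

No integer solutions with |y| ≤ 35.


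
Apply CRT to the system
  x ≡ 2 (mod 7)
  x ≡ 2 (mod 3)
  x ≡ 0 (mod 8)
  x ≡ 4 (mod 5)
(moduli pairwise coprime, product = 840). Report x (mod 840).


Product of moduli M = 7 · 3 · 8 · 5 = 840.
Merge one congruence at a time:
  Start: x ≡ 2 (mod 7).
  Combine with x ≡ 2 (mod 3); new modulus lcm = 21.
    Write x = 2 + 7·t and substitute into x ≡ 2 (mod 3): 7·t ≡ 2 − 2 = 0 (mod 3).
    Reduce coefficients mod 3: 1·t ≡ 0 (mod 3).
    So t ≡ 0 (mod 3).
    Then x = 2 + 7·0 = 2, valid modulo lcm(7, 3) = 21: x ≡ 2 (mod 21).
  Combine with x ≡ 0 (mod 8); new modulus lcm = 168.
    Write x = 2 + 21·t and substitute into x ≡ 0 (mod 8): 21·t ≡ 0 − 2 = -2 (mod 8).
    Reduce coefficients mod 8: 5·t ≡ 6 (mod 8).
    The inverse of 5 mod 8 is 5 (since 5·5 = 25 = 3·8 + 1), so t ≡ 5·6 = 30 ≡ 6 (mod 8).
    Then x = 2 + 21·6 = 128, valid modulo lcm(21, 8) = 168: x ≡ 128 (mod 168).
  Combine with x ≡ 4 (mod 5); new modulus lcm = 840.
    Write x = 128 + 168·t and substitute into x ≡ 4 (mod 5): 168·t ≡ 4 − 128 = -124 (mod 5).
    Reduce coefficients mod 5: 3·t ≡ 1 (mod 5).
    The inverse of 3 mod 5 is 2 (since 3·2 = 6 = 1·5 + 1), so t ≡ 2·1 = 2 ≡ 2 (mod 5).
    Then x = 128 + 168·2 = 464, valid modulo lcm(168, 5) = 840: x ≡ 464 (mod 840).
Verify against each original: 464 mod 7 = 2, 464 mod 3 = 2, 464 mod 8 = 0, 464 mod 5 = 4.

x ≡ 464 (mod 840).


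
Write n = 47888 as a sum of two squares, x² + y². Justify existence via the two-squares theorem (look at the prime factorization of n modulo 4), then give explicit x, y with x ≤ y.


Step 1: Factor n = 47888 = 2^4 · 41 · 73.
Step 2: Check the mod-4 condition on each prime factor: 2 = 2 (special); 41 ≡ 1 (mod 4), exponent 1; 73 ≡ 1 (mod 4), exponent 1.
All primes ≡ 3 (mod 4) appear to even exponent (or don't appear), so by the two-squares theorem n IS expressible as a sum of two squares.
Step 3: Build a representation. Group n = k² · m with k = 4 and m = 41 · 73 = 2993 (a product of primes ≡ 1 (mod 4)); a representation of m scales to one of n via (k·x)² + (k·y)² = k²(x² + y²). Each prime p ≡ 1 (mod 4) is itself a sum of two squares; find a² by testing p − a² for a perfect square:
  41: 41 − 1² = 40, 41 − 2² = 37, 41 − 3² = 32, 41 − 4² = 25 = 5² ⇒ 41 = 4² + 5².
  73: 73 − 1² = 72, 73 − 2² = 69, 73 − 3² = 64 = 8² ⇒ 73 = 3² + 8².
  Combine using the Brahmagupta–Fibonacci identity (a² + b²)(c² + d²) = (ac − bd)² + (ad + bc)² = (ac + bd)² + (ad − bc)²:
  41 · 73 = 2993: from (4² + 5²)(3² + 8²), take (4·3 − 5·8, 4·8 + 5·3) = (12 − 40, 32 + 15) = (-28, 47); dropping signs (only squares matter) gives (28, 47); check 28² + 47² = 784 + 2209 = 2993 ✓.
  Scale by k = 4: (4·28, 4·47) = (112, 188).
Step 4: Order so x ≤ y and verify: 112² + 188² = 12544 + 35344 = 47888 = n. ✓

n = 47888 = 112² + 188² (one valid representation with x ≤ y).


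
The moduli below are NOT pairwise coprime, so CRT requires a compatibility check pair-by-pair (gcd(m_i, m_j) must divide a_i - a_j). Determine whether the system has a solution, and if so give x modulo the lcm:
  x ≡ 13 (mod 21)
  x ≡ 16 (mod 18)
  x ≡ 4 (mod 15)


Moduli 21, 18, 15 are not pairwise coprime, so CRT works modulo lcm(m_i) when all pairwise compatibility conditions hold.
Pairwise compatibility: gcd(m_i, m_j) must divide a_i - a_j for every pair.
Merge one congruence at a time:
  Start: x ≡ 13 (mod 21).
  Combine with x ≡ 16 (mod 18): gcd(21, 18) = 3; 16 - 13 = 3, which IS divisible by 3, so compatible.
    Write x = 13 + 21·t and substitute into x ≡ 16 (mod 18): 21·t ≡ 16 − 13 = 3 (mod 18).
    Divide the congruence (and modulus) by g = 3: 7·t ≡ 1 (mod 6).
    Reduce coefficients mod 6: 1·t ≡ 1 (mod 6).
    So t ≡ 1 (mod 6).
    Then x = 13 + 21·1 = 34, valid modulo lcm(21, 18) = 126: x ≡ 34 (mod 126).
  Combine with x ≡ 4 (mod 15): gcd(126, 15) = 3; 4 - 34 = -30, which IS divisible by 3, so compatible.
    Write x = 34 + 126·t and substitute into x ≡ 4 (mod 15): 126·t ≡ 4 − 34 = -30 (mod 15).
    Divide the congruence (and modulus) by g = 3: 42·t ≡ -10 (mod 5).
    Reduce coefficients mod 5: 2·t ≡ 0 (mod 5).
    The inverse of 2 mod 5 is 3 (since 2·3 = 6 = 1·5 + 1), so t ≡ 3·0 = 0 ≡ 0 (mod 5).
    Then x = 34 + 126·0 = 34, valid modulo lcm(126, 15) = 630: x ≡ 34 (mod 630).
Verify: 34 mod 21 = 13, 34 mod 18 = 16, 34 mod 15 = 4.

x ≡ 34 (mod 630).


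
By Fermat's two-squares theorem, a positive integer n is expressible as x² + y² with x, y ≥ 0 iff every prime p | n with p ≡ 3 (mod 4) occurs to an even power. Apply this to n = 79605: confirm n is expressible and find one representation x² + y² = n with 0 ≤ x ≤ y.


Step 1: Factor n = 79605 = 3^2 · 5 · 29 · 61.
Step 2: Check the mod-4 condition on each prime factor: 3 ≡ 3 (mod 4), exponent 2 (must be even); 5 ≡ 1 (mod 4), exponent 1; 29 ≡ 1 (mod 4), exponent 1; 61 ≡ 1 (mod 4), exponent 1.
All primes ≡ 3 (mod 4) appear to even exponent (or don't appear), so by the two-squares theorem n IS expressible as a sum of two squares.
Step 3: Build a representation. Group n = k² · m with k = 3 and m = 5 · 29 · 61 = 8845 (a product of primes ≡ 1 (mod 4)); a representation of m scales to one of n via (k·x)² + (k·y)² = k²(x² + y²). Each prime p ≡ 1 (mod 4) is itself a sum of two squares; find a² by testing p − a² for a perfect square:
  5: 5 − 1² = 4 = 2² ⇒ 5 = 1² + 2².
  29: 29 − 1² = 28, 29 − 2² = 25 = 5² ⇒ 29 = 2² + 5².
  61: 61 − 1² = 60, 61 − 2² = 57, 61 − 3² = 52, 61 − 4² = 45, 61 − 5² = 36 = 6² ⇒ 61 = 5² + 6².
  Combine using the Brahmagupta–Fibonacci identity (a² + b²)(c² + d²) = (ac − bd)² + (ad + bc)² = (ac + bd)² + (ad − bc)²:
  5 · 29 = 145: from (1² + 2²)(2² + 5²), take (1·2 − 2·5, 1·5 + 2·2) = (2 − 10, 5 + 4) = (-8, 9); dropping signs (only squares matter) gives (8, 9); check 8² + 9² = 64 + 81 = 145 ✓.
  145 · 61 = 8845: from (8² + 9²)(5² + 6²), take (8·5 − 9·6, 8·6 + 9·5) = (40 − 54, 48 + 45) = (-14, 93); dropping signs (only squares matter) gives (14, 93); check 14² + 93² = 196 + 8649 = 8845 ✓.
  Scale by k = 3: (3·14, 3·93) = (42, 279).
Step 4: Order so x ≤ y and verify: 42² + 279² = 1764 + 77841 = 79605 = n. ✓

n = 79605 = 42² + 279² (one valid representation with x ≤ y).


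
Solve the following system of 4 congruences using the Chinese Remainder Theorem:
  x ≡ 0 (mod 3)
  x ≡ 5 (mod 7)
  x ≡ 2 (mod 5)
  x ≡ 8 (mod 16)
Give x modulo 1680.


Product of moduli M = 3 · 7 · 5 · 16 = 1680.
Merge one congruence at a time:
  Start: x ≡ 0 (mod 3).
  Combine with x ≡ 5 (mod 7); new modulus lcm = 21.
    Write x = 0 + 3·t and substitute into x ≡ 5 (mod 7): 3·t ≡ 5 − 0 = 5 (mod 7).
    The inverse of 3 mod 7 is 5 (since 3·5 = 15 = 2·7 + 1), so t ≡ 5·5 = 25 ≡ 4 (mod 7).
    Then x = 0 + 3·4 = 12, valid modulo lcm(3, 7) = 21: x ≡ 12 (mod 21).
  Combine with x ≡ 2 (mod 5); new modulus lcm = 105.
    Write x = 12 + 21·t and substitute into x ≡ 2 (mod 5): 21·t ≡ 2 − 12 = -10 (mod 5).
    Reduce coefficients mod 5: 1·t ≡ 0 (mod 5).
    So t ≡ 0 (mod 5).
    Then x = 12 + 21·0 = 12, valid modulo lcm(21, 5) = 105: x ≡ 12 (mod 105).
  Combine with x ≡ 8 (mod 16); new modulus lcm = 1680.
    Write x = 12 + 105·t and substitute into x ≡ 8 (mod 16): 105·t ≡ 8 − 12 = -4 (mod 16).
    Reduce coefficients mod 16: 9·t ≡ 12 (mod 16).
    The inverse of 9 mod 16 is 9 (since 9·9 = 81 = 5·16 + 1), so t ≡ 9·12 = 108 ≡ 12 (mod 16).
    Then x = 12 + 105·12 = 1272, valid modulo lcm(105, 16) = 1680: x ≡ 1272 (mod 1680).
Verify against each original: 1272 mod 3 = 0, 1272 mod 7 = 5, 1272 mod 5 = 2, 1272 mod 16 = 8.

x ≡ 1272 (mod 1680).


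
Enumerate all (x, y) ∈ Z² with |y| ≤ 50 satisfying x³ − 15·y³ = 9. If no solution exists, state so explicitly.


The equation is x³ - 15y³ = 9. For fixed y, x³ = 15·y³ + 9, so a solution requires the RHS to be a perfect cube.
Strategy: iterate y from -50 to 50, compute RHS = 15·y³ + 9, and check whether it is a (positive or negative) perfect cube.
Check small values of y:
  y = 0: RHS = 9 is not a perfect cube.
  y = 1: RHS = 24 is not a perfect cube.
  y = -1: RHS = -6 is not a perfect cube.
  y = 2: RHS = 129 is not a perfect cube.
  y = -2: RHS = -111 is not a perfect cube.
  y = 3: RHS = 414 is not a perfect cube.
  y = -3: RHS = -396 is not a perfect cube.
Continuing the search up to |y| = 50 finds no solutions either.
No (x, y) in the scanned range satisfies the equation.

No integer solutions with |y| ≤ 50.


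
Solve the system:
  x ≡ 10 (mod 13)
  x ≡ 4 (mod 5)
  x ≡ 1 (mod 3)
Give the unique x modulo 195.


Moduli 13, 5, 3 are pairwise coprime; by CRT there is a unique solution modulo M = 13 · 5 · 3 = 195.
Solve pairwise, accumulating the modulus:
  Start with x ≡ 10 (mod 13).
  Combine with x ≡ 4 (mod 5): since gcd(13, 5) = 1, we get a unique residue mod 65.
    Write x = 10 + 13·t and substitute into x ≡ 4 (mod 5): 13·t ≡ 4 − 10 = -6 (mod 5).
    Reduce coefficients mod 5: 3·t ≡ 4 (mod 5).
    The inverse of 3 mod 5 is 2 (since 3·2 = 6 = 1·5 + 1), so t ≡ 2·4 = 8 ≡ 3 (mod 5).
    Then x = 10 + 13·3 = 49, valid modulo lcm(13, 5) = 65: x ≡ 49 (mod 65).
  Combine with x ≡ 1 (mod 3): since gcd(65, 3) = 1, we get a unique residue mod 195.
    Write x = 49 + 65·t and substitute into x ≡ 1 (mod 3): 65·t ≡ 1 − 49 = -48 (mod 3).
    Reduce coefficients mod 3: 2·t ≡ 0 (mod 3).
    The inverse of 2 mod 3 is 2 (since 2·2 = 4 = 1·3 + 1), so t ≡ 2·0 = 0 ≡ 0 (mod 3).
    Then x = 49 + 65·0 = 49, valid modulo lcm(65, 3) = 195: x ≡ 49 (mod 195).
Verify: 49 mod 13 = 10 ✓, 49 mod 5 = 4 ✓, 49 mod 3 = 1 ✓.

x ≡ 49 (mod 195).


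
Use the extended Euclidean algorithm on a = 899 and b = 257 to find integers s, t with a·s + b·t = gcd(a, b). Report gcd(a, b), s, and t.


Euclidean algorithm on (899, 257) — divide until remainder is 0:
  899 = 3 · 257 + 128
  257 = 2 · 128 + 1
  128 = 128 · 1 + 0
gcd(899, 257) = 1.
Track Bezout coefficients alongside the remainders: start with r₀ = 899 = a·1 + b·0 (s = 1, t = 0) and r₁ = 257 = a·0 + b·1 (s = 0, t = 1); each new remainder r_{k+1} = r_{k-1} − q_k·r_k inherits s_{k+1} = s_{k-1} − q_k·s_k, t_{k+1} = t_{k-1} − q_k·t_k, so r_k = a·s_k + b·t_k at every step:
  q = 3: r = 128, s = 1 − 3·0 = 1, t = 0 − 3·1 = -3  (check: 899·1 + 257·(-3) = 128)
  q = 2: r = 1, s = 0 − 2·1 = -2, t = 1 − 2·(-3) = 7  (check: 899·(-2) + 257·7 = 1)
The row with r = 1 (the gcd) gives the Bezout coefficients s = -2, t = 7.
Result: 899 · (-2) + 257 · (7) = 1.

gcd(899, 257) = 1; s = -2, t = 7 (check: 899·(-2) + 257·7 = 1).


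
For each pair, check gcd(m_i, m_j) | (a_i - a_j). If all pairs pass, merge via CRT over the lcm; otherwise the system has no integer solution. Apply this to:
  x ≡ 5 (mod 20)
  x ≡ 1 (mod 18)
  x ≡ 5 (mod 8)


Moduli 20, 18, 8 are not pairwise coprime, so CRT works modulo lcm(m_i) when all pairwise compatibility conditions hold.
Pairwise compatibility: gcd(m_i, m_j) must divide a_i - a_j for every pair.
Merge one congruence at a time:
  Start: x ≡ 5 (mod 20).
  Combine with x ≡ 1 (mod 18): gcd(20, 18) = 2; 1 - 5 = -4, which IS divisible by 2, so compatible.
    Write x = 5 + 20·t and substitute into x ≡ 1 (mod 18): 20·t ≡ 1 − 5 = -4 (mod 18).
    Divide the congruence (and modulus) by g = 2: 10·t ≡ -2 (mod 9).
    Reduce coefficients mod 9: 1·t ≡ 7 (mod 9).
    So t ≡ 7 (mod 9).
    Then x = 5 + 20·7 = 145, valid modulo lcm(20, 18) = 180: x ≡ 145 (mod 180).
  Combine with x ≡ 5 (mod 8): gcd(180, 8) = 4; 5 - 145 = -140, which IS divisible by 4, so compatible.
    Write x = 145 + 180·t and substitute into x ≡ 5 (mod 8): 180·t ≡ 5 − 145 = -140 (mod 8).
    Divide the congruence (and modulus) by g = 4: 45·t ≡ -35 (mod 2).
    Reduce coefficients mod 2: 1·t ≡ 1 (mod 2).
    So t ≡ 1 (mod 2).
    Then x = 145 + 180·1 = 325, valid modulo lcm(180, 8) = 360: x ≡ 325 (mod 360).
Verify: 325 mod 20 = 5, 325 mod 18 = 1, 325 mod 8 = 5.

x ≡ 325 (mod 360).


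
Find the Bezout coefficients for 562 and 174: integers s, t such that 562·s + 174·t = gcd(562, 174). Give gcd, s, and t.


Euclidean algorithm on (562, 174) — divide until remainder is 0:
  562 = 3 · 174 + 40
  174 = 4 · 40 + 14
  40 = 2 · 14 + 12
  14 = 1 · 12 + 2
  12 = 6 · 2 + 0
gcd(562, 174) = 2.
Track Bezout coefficients alongside the remainders: start with r₀ = 562 = a·1 + b·0 (s = 1, t = 0) and r₁ = 174 = a·0 + b·1 (s = 0, t = 1); each new remainder r_{k+1} = r_{k-1} − q_k·r_k inherits s_{k+1} = s_{k-1} − q_k·s_k, t_{k+1} = t_{k-1} − q_k·t_k, so r_k = a·s_k + b·t_k at every step:
  q = 3: r = 40, s = 1 − 3·0 = 1, t = 0 − 3·1 = -3  (check: 562·1 + 174·(-3) = 40)
  q = 4: r = 14, s = 0 − 4·1 = -4, t = 1 − 4·(-3) = 13  (check: 562·(-4) + 174·13 = 14)
  q = 2: r = 12, s = 1 − 2·(-4) = 9, t = -3 − 2·13 = -29  (check: 562·9 + 174·(-29) = 12)
  q = 1: r = 2, s = -4 − 1·9 = -13, t = 13 − 1·(-29) = 42  (check: 562·(-13) + 174·42 = 2)
The row with r = 2 (the gcd) gives the Bezout coefficients s = -13, t = 42.
Result: 562 · (-13) + 174 · (42) = 2.

gcd(562, 174) = 2; s = -13, t = 42 (check: 562·(-13) + 174·42 = 2).


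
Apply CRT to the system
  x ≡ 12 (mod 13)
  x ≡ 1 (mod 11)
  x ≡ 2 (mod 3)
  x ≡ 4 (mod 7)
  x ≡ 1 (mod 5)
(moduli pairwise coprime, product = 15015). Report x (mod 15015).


Product of moduli M = 13 · 11 · 3 · 7 · 5 = 15015.
Merge one congruence at a time:
  Start: x ≡ 12 (mod 13).
  Combine with x ≡ 1 (mod 11); new modulus lcm = 143.
    Write x = 12 + 13·t and substitute into x ≡ 1 (mod 11): 13·t ≡ 1 − 12 = -11 (mod 11).
    Reduce coefficients mod 11: 2·t ≡ 0 (mod 11).
    The inverse of 2 mod 11 is 6 (since 2·6 = 12 = 1·11 + 1), so t ≡ 6·0 = 0 ≡ 0 (mod 11).
    Then x = 12 + 13·0 = 12, valid modulo lcm(13, 11) = 143: x ≡ 12 (mod 143).
  Combine with x ≡ 2 (mod 3); new modulus lcm = 429.
    Write x = 12 + 143·t and substitute into x ≡ 2 (mod 3): 143·t ≡ 2 − 12 = -10 (mod 3).
    Reduce coefficients mod 3: 2·t ≡ 2 (mod 3).
    The inverse of 2 mod 3 is 2 (since 2·2 = 4 = 1·3 + 1), so t ≡ 2·2 = 4 ≡ 1 (mod 3).
    Then x = 12 + 143·1 = 155, valid modulo lcm(143, 3) = 429: x ≡ 155 (mod 429).
  Combine with x ≡ 4 (mod 7); new modulus lcm = 3003.
    Write x = 155 + 429·t and substitute into x ≡ 4 (mod 7): 429·t ≡ 4 − 155 = -151 (mod 7).
    Reduce coefficients mod 7: 2·t ≡ 3 (mod 7).
    The inverse of 2 mod 7 is 4 (since 2·4 = 8 = 1·7 + 1), so t ≡ 4·3 = 12 ≡ 5 (mod 7).
    Then x = 155 + 429·5 = 2300, valid modulo lcm(429, 7) = 3003: x ≡ 2300 (mod 3003).
  Combine with x ≡ 1 (mod 5); new modulus lcm = 15015.
    Write x = 2300 + 3003·t and substitute into x ≡ 1 (mod 5): 3003·t ≡ 1 − 2300 = -2299 (mod 5).
    Reduce coefficients mod 5: 3·t ≡ 1 (mod 5).
    The inverse of 3 mod 5 is 2 (since 3·2 = 6 = 1·5 + 1), so t ≡ 2·1 = 2 ≡ 2 (mod 5).
    Then x = 2300 + 3003·2 = 8306, valid modulo lcm(3003, 5) = 15015: x ≡ 8306 (mod 15015).
Verify against each original: 8306 mod 13 = 12, 8306 mod 11 = 1, 8306 mod 3 = 2, 8306 mod 7 = 4, 8306 mod 5 = 1.

x ≡ 8306 (mod 15015).


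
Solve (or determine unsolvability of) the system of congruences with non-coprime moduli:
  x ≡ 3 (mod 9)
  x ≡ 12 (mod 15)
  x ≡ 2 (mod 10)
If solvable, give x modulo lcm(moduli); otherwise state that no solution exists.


Moduli 9, 15, 10 are not pairwise coprime, so CRT works modulo lcm(m_i) when all pairwise compatibility conditions hold.
Pairwise compatibility: gcd(m_i, m_j) must divide a_i - a_j for every pair.
Merge one congruence at a time:
  Start: x ≡ 3 (mod 9).
  Combine with x ≡ 12 (mod 15): gcd(9, 15) = 3; 12 - 3 = 9, which IS divisible by 3, so compatible.
    Write x = 3 + 9·t and substitute into x ≡ 12 (mod 15): 9·t ≡ 12 − 3 = 9 (mod 15).
    Divide the congruence (and modulus) by g = 3: 3·t ≡ 3 (mod 5).
    The inverse of 3 mod 5 is 2 (since 3·2 = 6 = 1·5 + 1), so t ≡ 2·3 = 6 ≡ 1 (mod 5).
    Then x = 3 + 9·1 = 12, valid modulo lcm(9, 15) = 45: x ≡ 12 (mod 45).
  Combine with x ≡ 2 (mod 10): gcd(45, 10) = 5; 2 - 12 = -10, which IS divisible by 5, so compatible.
    Write x = 12 + 45·t and substitute into x ≡ 2 (mod 10): 45·t ≡ 2 − 12 = -10 (mod 10).
    Divide the congruence (and modulus) by g = 5: 9·t ≡ -2 (mod 2).
    Reduce coefficients mod 2: 1·t ≡ 0 (mod 2).
    So t ≡ 0 (mod 2).
    Then x = 12 + 45·0 = 12, valid modulo lcm(45, 10) = 90: x ≡ 12 (mod 90).
Verify: 12 mod 9 = 3, 12 mod 15 = 12, 12 mod 10 = 2.

x ≡ 12 (mod 90).


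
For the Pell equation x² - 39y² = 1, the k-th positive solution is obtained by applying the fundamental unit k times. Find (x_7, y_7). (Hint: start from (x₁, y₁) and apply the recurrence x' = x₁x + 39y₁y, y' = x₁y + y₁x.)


Step 1: Find the fundamental solution (x₁, y₁) of x² - 39y² = 1.
  Expand √39 as a continued fraction. a₀ = ⌊√39⌋ = 6; iterate m_{k+1} = d_k·a_k − m_k, d_{k+1} = (39 − m_{k+1}²)/d_k, a_{k+1} = ⌊(a₀ + m_{k+1})/d_{k+1}⌋ (starting m₀ = 0, d₀ = 1), with convergents p_k = a_k·p_{k-1} + p_{k-2}, q_k = a_k·q_{k-1} + q_{k-2} (p₋₁ = 1, q₋₁ = 0):
  k = 0: a₀ = 6; p₀/q₀ = 6/1; p₀² − 39·q₀² = 36 − 39 = -3.
  k = 1: m = 6, d = 3, a = ⌊(6 + 6)/3⌋ = 4; p/q = (4·6 + 1)/(4·1 + 0) = 25/4; p² − 39·q² = 625 − 624 = 1.
  The first convergent with p² − 39·q² = 1 gives the fundamental solution (x₁, y₁) = (25, 4).
Step 2: Apply the recurrence (x_{n+1}, y_{n+1}) = (x₁x_n + 39y₁y_n, x₁y_n + y₁x_n) repeatedly.
  From (x_1, y_1) = (25, 4): x_2 = 25·25 + 39·4·4 = 1249; y_2 = 25·4 + 4·25 = 200.
  From (x_2, y_2) = (1249, 200): x_3 = 25·1249 + 39·4·200 = 62425; y_3 = 25·200 + 4·1249 = 9996.
  From (x_3, y_3) = (62425, 9996): x_4 = 25·62425 + 39·4·9996 = 3120001; y_4 = 25·9996 + 4·62425 = 499600.
  From (x_4, y_4) = (3120001, 499600): x_5 = 25·3120001 + 39·4·499600 = 155937625; y_5 = 25·499600 + 4·3120001 = 24970004.
  From (x_5, y_5) = (155937625, 24970004): x_6 = 25·155937625 + 39·4·24970004 = 7793761249; y_6 = 25·24970004 + 4·155937625 = 1248000600.
  From (x_6, y_6) = (7793761249, 1248000600): x_7 = 25·7793761249 + 39·4·1248000600 = 389532124825; y_7 = 25·1248000600 + 4·7793761249 = 62375059996.
Step 3: Verify x_7² - 39·y_7² = 151735276270679381280625 - 151735276270679381280624 = 1 (should be 1). ✓

(x_1, y_1) = (25, 4); (x_7, y_7) = (389532124825, 62375059996).


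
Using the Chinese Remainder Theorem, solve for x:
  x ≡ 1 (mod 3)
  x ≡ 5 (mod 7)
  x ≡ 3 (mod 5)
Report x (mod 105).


Moduli 3, 7, 5 are pairwise coprime; by CRT there is a unique solution modulo M = 3 · 7 · 5 = 105.
Solve pairwise, accumulating the modulus:
  Start with x ≡ 1 (mod 3).
  Combine with x ≡ 5 (mod 7): since gcd(3, 7) = 1, we get a unique residue mod 21.
    Write x = 1 + 3·t and substitute into x ≡ 5 (mod 7): 3·t ≡ 5 − 1 = 4 (mod 7).
    The inverse of 3 mod 7 is 5 (since 3·5 = 15 = 2·7 + 1), so t ≡ 5·4 = 20 ≡ 6 (mod 7).
    Then x = 1 + 3·6 = 19, valid modulo lcm(3, 7) = 21: x ≡ 19 (mod 21).
  Combine with x ≡ 3 (mod 5): since gcd(21, 5) = 1, we get a unique residue mod 105.
    Write x = 19 + 21·t and substitute into x ≡ 3 (mod 5): 21·t ≡ 3 − 19 = -16 (mod 5).
    Reduce coefficients mod 5: 1·t ≡ 4 (mod 5).
    So t ≡ 4 (mod 5).
    Then x = 19 + 21·4 = 103, valid modulo lcm(21, 5) = 105: x ≡ 103 (mod 105).
Verify: 103 mod 3 = 1 ✓, 103 mod 7 = 5 ✓, 103 mod 5 = 3 ✓.

x ≡ 103 (mod 105).


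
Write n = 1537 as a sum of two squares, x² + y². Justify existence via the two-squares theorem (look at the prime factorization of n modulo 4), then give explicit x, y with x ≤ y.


Step 1: Factor n = 1537 = 29 · 53.
Step 2: Check the mod-4 condition on each prime factor: 29 ≡ 1 (mod 4), exponent 1; 53 ≡ 1 (mod 4), exponent 1.
All primes ≡ 3 (mod 4) appear to even exponent (or don't appear), so by the two-squares theorem n IS expressible as a sum of two squares.
Step 3: Build a representation. Here n = 29 · 53 is a product of primes ≡ 1 (mod 4). Each prime p ≡ 1 (mod 4) is itself a sum of two squares; find a² by testing p − a² for a perfect square:
  29: 29 − 1² = 28, 29 − 2² = 25 = 5² ⇒ 29 = 2² + 5².
  53: 53 − 1² = 52, 53 − 2² = 49 = 7² ⇒ 53 = 2² + 7².
  Combine using the Brahmagupta–Fibonacci identity (a² + b²)(c² + d²) = (ac − bd)² + (ad + bc)² = (ac + bd)² + (ad − bc)²:
  29 · 53 = 1537: from (2² + 5²)(2² + 7²), take (2·2 − 5·7, 2·7 + 5·2) = (4 − 35, 14 + 10) = (-31, 24); dropping signs (only squares matter) gives (31, 24); check 31² + 24² = 961 + 576 = 1537 ✓.
Step 4: Order so x ≤ y and verify: 24² + 31² = 576 + 961 = 1537 = n. ✓

n = 1537 = 24² + 31² (one valid representation with x ≤ y).


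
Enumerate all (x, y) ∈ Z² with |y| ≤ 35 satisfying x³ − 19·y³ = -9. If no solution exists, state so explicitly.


The equation is x³ - 19y³ = -9. For fixed y, x³ = 19·y³ − 9, so a solution requires the RHS to be a perfect cube.
Strategy: iterate y from -35 to 35, compute RHS = 19·y³ − 9, and check whether it is a (positive or negative) perfect cube.
Check small values of y:
  y = 0: RHS = -9 is not a perfect cube.
  y = 1: RHS = 10 is not a perfect cube.
  y = -1: RHS = -28 is not a perfect cube.
  y = 2: RHS = 143 is not a perfect cube.
  y = -2: RHS = -161 is not a perfect cube.
  y = 3: RHS = 504 is not a perfect cube.
  y = -3: RHS = -522 is not a perfect cube.
Continuing the search up to |y| = 35 finds no solutions either.
No (x, y) in the scanned range satisfies the equation.

No integer solutions with |y| ≤ 35.


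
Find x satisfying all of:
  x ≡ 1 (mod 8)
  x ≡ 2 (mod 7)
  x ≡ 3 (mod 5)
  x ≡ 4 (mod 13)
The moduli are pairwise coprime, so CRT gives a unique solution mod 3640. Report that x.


Product of moduli M = 8 · 7 · 5 · 13 = 3640.
Merge one congruence at a time:
  Start: x ≡ 1 (mod 8).
  Combine with x ≡ 2 (mod 7); new modulus lcm = 56.
    Write x = 1 + 8·t and substitute into x ≡ 2 (mod 7): 8·t ≡ 2 − 1 = 1 (mod 7).
    Reduce coefficients mod 7: 1·t ≡ 1 (mod 7).
    So t ≡ 1 (mod 7).
    Then x = 1 + 8·1 = 9, valid modulo lcm(8, 7) = 56: x ≡ 9 (mod 56).
  Combine with x ≡ 3 (mod 5); new modulus lcm = 280.
    Write x = 9 + 56·t and substitute into x ≡ 3 (mod 5): 56·t ≡ 3 − 9 = -6 (mod 5).
    Reduce coefficients mod 5: 1·t ≡ 4 (mod 5).
    So t ≡ 4 (mod 5).
    Then x = 9 + 56·4 = 233, valid modulo lcm(56, 5) = 280: x ≡ 233 (mod 280).
  Combine with x ≡ 4 (mod 13); new modulus lcm = 3640.
    Write x = 233 + 280·t and substitute into x ≡ 4 (mod 13): 280·t ≡ 4 − 233 = -229 (mod 13).
    Reduce coefficients mod 13: 7·t ≡ 5 (mod 13).
    The inverse of 7 mod 13 is 2 (since 7·2 = 14 = 1·13 + 1), so t ≡ 2·5 = 10 ≡ 10 (mod 13).
    Then x = 233 + 280·10 = 3033, valid modulo lcm(280, 13) = 3640: x ≡ 3033 (mod 3640).
Verify against each original: 3033 mod 8 = 1, 3033 mod 7 = 2, 3033 mod 5 = 3, 3033 mod 13 = 4.

x ≡ 3033 (mod 3640).


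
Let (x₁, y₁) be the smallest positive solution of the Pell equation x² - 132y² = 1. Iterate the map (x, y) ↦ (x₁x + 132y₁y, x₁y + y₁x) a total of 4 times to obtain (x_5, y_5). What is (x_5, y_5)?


Step 1: Find the fundamental solution (x₁, y₁) of x² - 132y² = 1.
  Expand √132 as a continued fraction. a₀ = ⌊√132⌋ = 11; iterate m_{k+1} = d_k·a_k − m_k, d_{k+1} = (132 − m_{k+1}²)/d_k, a_{k+1} = ⌊(a₀ + m_{k+1})/d_{k+1}⌋ (starting m₀ = 0, d₀ = 1), with convergents p_k = a_k·p_{k-1} + p_{k-2}, q_k = a_k·q_{k-1} + q_{k-2} (p₋₁ = 1, q₋₁ = 0):
  k = 0: a₀ = 11; p₀/q₀ = 11/1; p₀² − 132·q₀² = 121 − 132 = -11.
  k = 1: m = 11, d = 11, a = ⌊(11 + 11)/11⌋ = 2; p/q = (2·11 + 1)/(2·1 + 0) = 23/2; p² − 132·q² = 529 − 528 = 1.
  The first convergent with p² − 132·q² = 1 gives the fundamental solution (x₁, y₁) = (23, 2).
Step 2: Apply the recurrence (x_{n+1}, y_{n+1}) = (x₁x_n + 132y₁y_n, x₁y_n + y₁x_n) repeatedly.
  From (x_1, y_1) = (23, 2): x_2 = 23·23 + 132·2·2 = 1057; y_2 = 23·2 + 2·23 = 92.
  From (x_2, y_2) = (1057, 92): x_3 = 23·1057 + 132·2·92 = 48599; y_3 = 23·92 + 2·1057 = 4230.
  From (x_3, y_3) = (48599, 4230): x_4 = 23·48599 + 132·2·4230 = 2234497; y_4 = 23·4230 + 2·48599 = 194488.
  From (x_4, y_4) = (2234497, 194488): x_5 = 23·2234497 + 132·2·194488 = 102738263; y_5 = 23·194488 + 2·2234497 = 8942218.
Step 3: Verify x_5² - 132·y_5² = 10555150684257169 - 10555150684257168 = 1 (should be 1). ✓

(x_1, y_1) = (23, 2); (x_5, y_5) = (102738263, 8942218).


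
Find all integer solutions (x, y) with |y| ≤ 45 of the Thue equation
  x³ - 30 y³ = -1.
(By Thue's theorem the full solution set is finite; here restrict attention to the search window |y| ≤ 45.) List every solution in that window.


The equation is x³ - 30y³ = -1. For fixed y, x³ = 30·y³ − 1, so a solution requires the RHS to be a perfect cube.
Strategy: iterate y from -45 to 45, compute RHS = 30·y³ − 1, and check whether it is a (positive or negative) perfect cube.
Check small values of y:
  y = 0: RHS = -1 = (-1)³ ⇒ x = -1 works.
  y = 1: RHS = 29 is not a perfect cube.
  y = -1: RHS = -31 is not a perfect cube.
  y = 2: RHS = 239 is not a perfect cube.
  y = -2: RHS = -241 is not a perfect cube.
  y = 3: RHS = 809 is not a perfect cube.
  y = -3: RHS = -811 is not a perfect cube.
Continuing the search up to |y| = 45 finds no further solutions beyond those listed.
Collected solutions: (-1, 0).

Solutions (with |y| ≤ 45): (-1, 0).


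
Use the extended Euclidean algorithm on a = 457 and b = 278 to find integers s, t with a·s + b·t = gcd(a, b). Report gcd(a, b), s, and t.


Euclidean algorithm on (457, 278) — divide until remainder is 0:
  457 = 1 · 278 + 179
  278 = 1 · 179 + 99
  179 = 1 · 99 + 80
  99 = 1 · 80 + 19
  80 = 4 · 19 + 4
  19 = 4 · 4 + 3
  4 = 1 · 3 + 1
  3 = 3 · 1 + 0
gcd(457, 278) = 1.
Track Bezout coefficients alongside the remainders: start with r₀ = 457 = a·1 + b·0 (s = 1, t = 0) and r₁ = 278 = a·0 + b·1 (s = 0, t = 1); each new remainder r_{k+1} = r_{k-1} − q_k·r_k inherits s_{k+1} = s_{k-1} − q_k·s_k, t_{k+1} = t_{k-1} − q_k·t_k, so r_k = a·s_k + b·t_k at every step:
  q = 1: r = 179, s = 1 − 1·0 = 1, t = 0 − 1·1 = -1  (check: 457·1 + 278·(-1) = 179)
  q = 1: r = 99, s = 0 − 1·1 = -1, t = 1 − 1·(-1) = 2  (check: 457·(-1) + 278·2 = 99)
  q = 1: r = 80, s = 1 − 1·(-1) = 2, t = -1 − 1·2 = -3  (check: 457·2 + 278·(-3) = 80)
  q = 1: r = 19, s = -1 − 1·2 = -3, t = 2 − 1·(-3) = 5  (check: 457·(-3) + 278·5 = 19)
  q = 4: r = 4, s = 2 − 4·(-3) = 14, t = -3 − 4·5 = -23  (check: 457·14 + 278·(-23) = 4)
  q = 4: r = 3, s = -3 − 4·14 = -59, t = 5 − 4·(-23) = 97  (check: 457·(-59) + 278·97 = 3)
  q = 1: r = 1, s = 14 − 1·(-59) = 73, t = -23 − 1·97 = -120  (check: 457·73 + 278·(-120) = 1)
The row with r = 1 (the gcd) gives the Bezout coefficients s = 73, t = -120.
Result: 457 · (73) + 278 · (-120) = 1.

gcd(457, 278) = 1; s = 73, t = -120 (check: 457·73 + 278·(-120) = 1).


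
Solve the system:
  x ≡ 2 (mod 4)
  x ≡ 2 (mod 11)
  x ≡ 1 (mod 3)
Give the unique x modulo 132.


Moduli 4, 11, 3 are pairwise coprime; by CRT there is a unique solution modulo M = 4 · 11 · 3 = 132.
Solve pairwise, accumulating the modulus:
  Start with x ≡ 2 (mod 4).
  Combine with x ≡ 2 (mod 11): since gcd(4, 11) = 1, we get a unique residue mod 44.
    Write x = 2 + 4·t and substitute into x ≡ 2 (mod 11): 4·t ≡ 2 − 2 = 0 (mod 11).
    The inverse of 4 mod 11 is 3 (since 4·3 = 12 = 1·11 + 1), so t ≡ 3·0 = 0 ≡ 0 (mod 11).
    Then x = 2 + 4·0 = 2, valid modulo lcm(4, 11) = 44: x ≡ 2 (mod 44).
  Combine with x ≡ 1 (mod 3): since gcd(44, 3) = 1, we get a unique residue mod 132.
    Write x = 2 + 44·t and substitute into x ≡ 1 (mod 3): 44·t ≡ 1 − 2 = -1 (mod 3).
    Reduce coefficients mod 3: 2·t ≡ 2 (mod 3).
    The inverse of 2 mod 3 is 2 (since 2·2 = 4 = 1·3 + 1), so t ≡ 2·2 = 4 ≡ 1 (mod 3).
    Then x = 2 + 44·1 = 46, valid modulo lcm(44, 3) = 132: x ≡ 46 (mod 132).
Verify: 46 mod 4 = 2 ✓, 46 mod 11 = 2 ✓, 46 mod 3 = 1 ✓.

x ≡ 46 (mod 132).


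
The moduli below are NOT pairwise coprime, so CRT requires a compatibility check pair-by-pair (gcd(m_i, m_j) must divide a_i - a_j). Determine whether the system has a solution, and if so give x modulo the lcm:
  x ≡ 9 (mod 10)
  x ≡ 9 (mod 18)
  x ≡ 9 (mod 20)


Moduli 10, 18, 20 are not pairwise coprime, so CRT works modulo lcm(m_i) when all pairwise compatibility conditions hold.
Pairwise compatibility: gcd(m_i, m_j) must divide a_i - a_j for every pair.
Merge one congruence at a time:
  Start: x ≡ 9 (mod 10).
  Combine with x ≡ 9 (mod 18): gcd(10, 18) = 2; 9 - 9 = 0, which IS divisible by 2, so compatible.
    Write x = 9 + 10·t and substitute into x ≡ 9 (mod 18): 10·t ≡ 9 − 9 = 0 (mod 18).
    Divide the congruence (and modulus) by g = 2: 5·t ≡ 0 (mod 9).
    The inverse of 5 mod 9 is 2 (since 5·2 = 10 = 1·9 + 1), so t ≡ 2·0 = 0 ≡ 0 (mod 9).
    Then x = 9 + 10·0 = 9, valid modulo lcm(10, 18) = 90: x ≡ 9 (mod 90).
  Combine with x ≡ 9 (mod 20): gcd(90, 20) = 10; 9 - 9 = 0, which IS divisible by 10, so compatible.
    Write x = 9 + 90·t and substitute into x ≡ 9 (mod 20): 90·t ≡ 9 − 9 = 0 (mod 20).
    Divide the congruence (and modulus) by g = 10: 9·t ≡ 0 (mod 2).
    Reduce coefficients mod 2: 1·t ≡ 0 (mod 2).
    So t ≡ 0 (mod 2).
    Then x = 9 + 90·0 = 9, valid modulo lcm(90, 20) = 180: x ≡ 9 (mod 180).
Verify: 9 mod 10 = 9, 9 mod 18 = 9, 9 mod 20 = 9.

x ≡ 9 (mod 180).


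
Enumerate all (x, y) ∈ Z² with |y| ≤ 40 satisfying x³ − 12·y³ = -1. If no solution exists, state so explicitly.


The equation is x³ - 12y³ = -1. For fixed y, x³ = 12·y³ − 1, so a solution requires the RHS to be a perfect cube.
Strategy: iterate y from -40 to 40, compute RHS = 12·y³ − 1, and check whether it is a (positive or negative) perfect cube.
Check small values of y:
  y = 0: RHS = -1 = (-1)³ ⇒ x = -1 works.
  y = 1: RHS = 11 is not a perfect cube.
  y = -1: RHS = -13 is not a perfect cube.
  y = 2: RHS = 95 is not a perfect cube.
  y = -2: RHS = -97 is not a perfect cube.
  y = 3: RHS = 323 is not a perfect cube.
  y = -3: RHS = -325 is not a perfect cube.
Continuing the search up to |y| = 40 finds no further solutions beyond those listed.
Collected solutions: (-1, 0).

Solutions (with |y| ≤ 40): (-1, 0).


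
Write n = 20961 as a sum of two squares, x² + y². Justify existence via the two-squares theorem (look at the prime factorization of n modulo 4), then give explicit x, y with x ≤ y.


Step 1: Factor n = 20961 = 3^2 · 17 · 137.
Step 2: Check the mod-4 condition on each prime factor: 3 ≡ 3 (mod 4), exponent 2 (must be even); 17 ≡ 1 (mod 4), exponent 1; 137 ≡ 1 (mod 4), exponent 1.
All primes ≡ 3 (mod 4) appear to even exponent (or don't appear), so by the two-squares theorem n IS expressible as a sum of two squares.
Step 3: Build a representation. Group n = k² · m with k = 3 and m = 17 · 137 = 2329 (a product of primes ≡ 1 (mod 4)); a representation of m scales to one of n via (k·x)² + (k·y)² = k²(x² + y²). Each prime p ≡ 1 (mod 4) is itself a sum of two squares; find a² by testing p − a² for a perfect square:
  17: 17 − 1² = 16 = 4² ⇒ 17 = 1² + 4².
  137: 137 − 1² = 136, 137 − 2² = 133, 137 − 3² = 128, 137 − 4² = 121 = 11² ⇒ 137 = 4² + 11².
  Combine using the Brahmagupta–Fibonacci identity (a² + b²)(c² + d²) = (ac − bd)² + (ad + bc)² = (ac + bd)² + (ad − bc)²:
  17 · 137 = 2329: from (1² + 4²)(4² + 11²), take (1·4 − 4·11, 1·11 + 4·4) = (4 − 44, 11 + 16) = (-40, 27); dropping signs (only squares matter) gives (40, 27); check 40² + 27² = 1600 + 729 = 2329 ✓.
  Scale by k = 3: (3·40, 3·27) = (120, 81).
Step 4: Order so x ≤ y and verify: 81² + 120² = 6561 + 14400 = 20961 = n. ✓

n = 20961 = 81² + 120² (one valid representation with x ≤ y).


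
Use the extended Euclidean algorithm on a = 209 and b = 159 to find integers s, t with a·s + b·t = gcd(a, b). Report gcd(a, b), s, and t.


Euclidean algorithm on (209, 159) — divide until remainder is 0:
  209 = 1 · 159 + 50
  159 = 3 · 50 + 9
  50 = 5 · 9 + 5
  9 = 1 · 5 + 4
  5 = 1 · 4 + 1
  4 = 4 · 1 + 0
gcd(209, 159) = 1.
Track Bezout coefficients alongside the remainders: start with r₀ = 209 = a·1 + b·0 (s = 1, t = 0) and r₁ = 159 = a·0 + b·1 (s = 0, t = 1); each new remainder r_{k+1} = r_{k-1} − q_k·r_k inherits s_{k+1} = s_{k-1} − q_k·s_k, t_{k+1} = t_{k-1} − q_k·t_k, so r_k = a·s_k + b·t_k at every step:
  q = 1: r = 50, s = 1 − 1·0 = 1, t = 0 − 1·1 = -1  (check: 209·1 + 159·(-1) = 50)
  q = 3: r = 9, s = 0 − 3·1 = -3, t = 1 − 3·(-1) = 4  (check: 209·(-3) + 159·4 = 9)
  q = 5: r = 5, s = 1 − 5·(-3) = 16, t = -1 − 5·4 = -21  (check: 209·16 + 159·(-21) = 5)
  q = 1: r = 4, s = -3 − 1·16 = -19, t = 4 − 1·(-21) = 25  (check: 209·(-19) + 159·25 = 4)
  q = 1: r = 1, s = 16 − 1·(-19) = 35, t = -21 − 1·25 = -46  (check: 209·35 + 159·(-46) = 1)
The row with r = 1 (the gcd) gives the Bezout coefficients s = 35, t = -46.
Result: 209 · (35) + 159 · (-46) = 1.

gcd(209, 159) = 1; s = 35, t = -46 (check: 209·35 + 159·(-46) = 1).


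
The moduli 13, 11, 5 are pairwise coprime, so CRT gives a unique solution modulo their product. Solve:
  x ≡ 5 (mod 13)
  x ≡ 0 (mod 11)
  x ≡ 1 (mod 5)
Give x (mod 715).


Moduli 13, 11, 5 are pairwise coprime; by CRT there is a unique solution modulo M = 13 · 11 · 5 = 715.
Solve pairwise, accumulating the modulus:
  Start with x ≡ 5 (mod 13).
  Combine with x ≡ 0 (mod 11): since gcd(13, 11) = 1, we get a unique residue mod 143.
    Write x = 5 + 13·t and substitute into x ≡ 0 (mod 11): 13·t ≡ 0 − 5 = -5 (mod 11).
    Reduce coefficients mod 11: 2·t ≡ 6 (mod 11).
    The inverse of 2 mod 11 is 6 (since 2·6 = 12 = 1·11 + 1), so t ≡ 6·6 = 36 ≡ 3 (mod 11).
    Then x = 5 + 13·3 = 44, valid modulo lcm(13, 11) = 143: x ≡ 44 (mod 143).
  Combine with x ≡ 1 (mod 5): since gcd(143, 5) = 1, we get a unique residue mod 715.
    Write x = 44 + 143·t and substitute into x ≡ 1 (mod 5): 143·t ≡ 1 − 44 = -43 (mod 5).
    Reduce coefficients mod 5: 3·t ≡ 2 (mod 5).
    The inverse of 3 mod 5 is 2 (since 3·2 = 6 = 1·5 + 1), so t ≡ 2·2 = 4 ≡ 4 (mod 5).
    Then x = 44 + 143·4 = 616, valid modulo lcm(143, 5) = 715: x ≡ 616 (mod 715).
Verify: 616 mod 13 = 5 ✓, 616 mod 11 = 0 ✓, 616 mod 5 = 1 ✓.

x ≡ 616 (mod 715).


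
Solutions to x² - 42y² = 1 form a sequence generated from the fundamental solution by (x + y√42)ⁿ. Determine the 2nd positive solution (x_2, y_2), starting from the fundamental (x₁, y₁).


Step 1: Find the fundamental solution (x₁, y₁) of x² - 42y² = 1.
  Expand √42 as a continued fraction. a₀ = ⌊√42⌋ = 6; iterate m_{k+1} = d_k·a_k − m_k, d_{k+1} = (42 − m_{k+1}²)/d_k, a_{k+1} = ⌊(a₀ + m_{k+1})/d_{k+1}⌋ (starting m₀ = 0, d₀ = 1), with convergents p_k = a_k·p_{k-1} + p_{k-2}, q_k = a_k·q_{k-1} + q_{k-2} (p₋₁ = 1, q₋₁ = 0):
  k = 0: a₀ = 6; p₀/q₀ = 6/1; p₀² − 42·q₀² = 36 − 42 = -6.
  k = 1: m = 6, d = 6, a = ⌊(6 + 6)/6⌋ = 2; p/q = (2·6 + 1)/(2·1 + 0) = 13/2; p² − 42·q² = 169 − 168 = 1.
  The first convergent with p² − 42·q² = 1 gives the fundamental solution (x₁, y₁) = (13, 2).
Step 2: Apply the recurrence (x_{n+1}, y_{n+1}) = (x₁x_n + 42y₁y_n, x₁y_n + y₁x_n) repeatedly.
  From (x_1, y_1) = (13, 2): x_2 = 13·13 + 42·2·2 = 337; y_2 = 13·2 + 2·13 = 52.
Step 3: Verify x_2² - 42·y_2² = 113569 - 113568 = 1 (should be 1). ✓

(x_1, y_1) = (13, 2); (x_2, y_2) = (337, 52).


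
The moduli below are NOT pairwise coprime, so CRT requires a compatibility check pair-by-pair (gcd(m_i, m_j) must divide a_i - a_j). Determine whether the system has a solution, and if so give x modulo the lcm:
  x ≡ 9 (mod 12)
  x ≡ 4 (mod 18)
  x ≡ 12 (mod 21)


Moduli 12, 18, 21 are not pairwise coprime, so CRT works modulo lcm(m_i) when all pairwise compatibility conditions hold.
Pairwise compatibility: gcd(m_i, m_j) must divide a_i - a_j for every pair.
Merge one congruence at a time:
  Start: x ≡ 9 (mod 12).
  Combine with x ≡ 4 (mod 18): gcd(12, 18) = 6, and 4 - 9 = -5 is NOT divisible by 6.
    ⇒ system is inconsistent (no integer solution).

No solution (the system is inconsistent).


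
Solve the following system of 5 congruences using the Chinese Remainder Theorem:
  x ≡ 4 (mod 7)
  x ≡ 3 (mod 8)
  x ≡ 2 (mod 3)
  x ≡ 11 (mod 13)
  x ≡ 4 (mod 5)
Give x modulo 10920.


Product of moduli M = 7 · 8 · 3 · 13 · 5 = 10920.
Merge one congruence at a time:
  Start: x ≡ 4 (mod 7).
  Combine with x ≡ 3 (mod 8); new modulus lcm = 56.
    Write x = 4 + 7·t and substitute into x ≡ 3 (mod 8): 7·t ≡ 3 − 4 = -1 (mod 8).
    Reduce coefficients mod 8: 7·t ≡ 7 (mod 8).
    The inverse of 7 mod 8 is 7 (since 7·7 = 49 = 6·8 + 1), so t ≡ 7·7 = 49 ≡ 1 (mod 8).
    Then x = 4 + 7·1 = 11, valid modulo lcm(7, 8) = 56: x ≡ 11 (mod 56).
  Combine with x ≡ 2 (mod 3); new modulus lcm = 168.
    Write x = 11 + 56·t and substitute into x ≡ 2 (mod 3): 56·t ≡ 2 − 11 = -9 (mod 3).
    Reduce coefficients mod 3: 2·t ≡ 0 (mod 3).
    The inverse of 2 mod 3 is 2 (since 2·2 = 4 = 1·3 + 1), so t ≡ 2·0 = 0 ≡ 0 (mod 3).
    Then x = 11 + 56·0 = 11, valid modulo lcm(56, 3) = 168: x ≡ 11 (mod 168).
  Combine with x ≡ 11 (mod 13); new modulus lcm = 2184.
    Write x = 11 + 168·t and substitute into x ≡ 11 (mod 13): 168·t ≡ 11 − 11 = 0 (mod 13).
    Reduce coefficients mod 13: 12·t ≡ 0 (mod 13).
    The inverse of 12 mod 13 is 12 (since 12·12 = 144 = 11·13 + 1), so t ≡ 12·0 = 0 ≡ 0 (mod 13).
    Then x = 11 + 168·0 = 11, valid modulo lcm(168, 13) = 2184: x ≡ 11 (mod 2184).
  Combine with x ≡ 4 (mod 5); new modulus lcm = 10920.
    Write x = 11 + 2184·t and substitute into x ≡ 4 (mod 5): 2184·t ≡ 4 − 11 = -7 (mod 5).
    Reduce coefficients mod 5: 4·t ≡ 3 (mod 5).
    The inverse of 4 mod 5 is 4 (since 4·4 = 16 = 3·5 + 1), so t ≡ 4·3 = 12 ≡ 2 (mod 5).
    Then x = 11 + 2184·2 = 4379, valid modulo lcm(2184, 5) = 10920: x ≡ 4379 (mod 10920).
Verify against each original: 4379 mod 7 = 4, 4379 mod 8 = 3, 4379 mod 3 = 2, 4379 mod 13 = 11, 4379 mod 5 = 4.

x ≡ 4379 (mod 10920).
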